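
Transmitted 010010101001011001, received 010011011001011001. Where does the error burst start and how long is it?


XOR: 000001110000000000

Burst at position 5, length 3


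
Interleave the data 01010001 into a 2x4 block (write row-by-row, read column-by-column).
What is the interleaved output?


Matrix:
  0101
  0001
Read columns: 00100011

00100011


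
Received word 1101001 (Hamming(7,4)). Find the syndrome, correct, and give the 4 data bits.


Syndrome = 0: no error detected

Data: 0001 (no errors)


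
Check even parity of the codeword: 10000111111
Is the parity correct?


Number of 1s: 7

No, parity error (7 ones)


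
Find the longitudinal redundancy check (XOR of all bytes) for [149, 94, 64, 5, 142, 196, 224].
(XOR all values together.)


XOR chain: 149 ^ 94 ^ 64 ^ 5 ^ 142 ^ 196 ^ 224 = 36

36


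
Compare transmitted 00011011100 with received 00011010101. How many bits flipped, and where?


XOR: 00000001001

2 error(s) at position(s): 7, 10


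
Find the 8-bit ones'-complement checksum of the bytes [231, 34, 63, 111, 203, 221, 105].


Sum = 968 mod 256 = 200
Complement = 55

55


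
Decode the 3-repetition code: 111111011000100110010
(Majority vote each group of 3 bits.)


Groups: 111, 111, 011, 000, 100, 110, 010
Majority votes: 1110010

1110010


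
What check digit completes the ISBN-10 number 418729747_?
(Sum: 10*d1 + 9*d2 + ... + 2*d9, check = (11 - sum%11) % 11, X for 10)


Weighted sum: 273
273 mod 11 = 9

Check digit: 2


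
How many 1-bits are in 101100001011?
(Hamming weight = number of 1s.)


Counting 1s in 101100001011

6


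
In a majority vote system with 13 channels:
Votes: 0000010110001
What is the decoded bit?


Ones: 4 out of 13
Threshold: 7

0 (4/13 voted 1)


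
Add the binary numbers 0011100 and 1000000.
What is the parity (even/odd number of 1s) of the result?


0011100 = 28
1000000 = 64
Sum = 92 = 1011100
1s count = 4

even parity (4 ones in 1011100)


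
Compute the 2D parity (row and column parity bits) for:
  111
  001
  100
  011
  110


Row parities: 11100
Column parities: 111

Row P: 11100, Col P: 111, Corner: 1


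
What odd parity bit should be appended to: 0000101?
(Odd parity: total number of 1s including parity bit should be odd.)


Number of 1s in data: 2
Parity bit: 1

1


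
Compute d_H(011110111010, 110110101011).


XOR: 101000010001
Count of 1s: 4

4


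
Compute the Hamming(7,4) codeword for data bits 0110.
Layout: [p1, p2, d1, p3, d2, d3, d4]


Parity bits: p1=1, p2=1, p3=0

1100110


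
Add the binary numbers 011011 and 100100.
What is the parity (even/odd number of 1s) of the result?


011011 = 27
100100 = 36
Sum = 63 = 111111
1s count = 6

even parity (6 ones in 111111)


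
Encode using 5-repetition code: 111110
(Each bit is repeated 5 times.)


Each bit -> 5 copies

111111111111111111111111100000


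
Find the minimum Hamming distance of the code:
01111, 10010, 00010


Comparing all pairs, minimum distance: 1
Can detect 0 errors, correct 0 errors

1


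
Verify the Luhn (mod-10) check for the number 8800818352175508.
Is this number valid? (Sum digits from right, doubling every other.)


Luhn sum = 59
59 mod 10 = 9

Invalid (Luhn sum mod 10 = 9)


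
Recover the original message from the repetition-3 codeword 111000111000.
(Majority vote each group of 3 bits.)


Groups: 111, 000, 111, 000
Majority votes: 1010

1010


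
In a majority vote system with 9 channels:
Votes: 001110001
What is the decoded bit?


Ones: 4 out of 9
Threshold: 5

0 (4/9 voted 1)


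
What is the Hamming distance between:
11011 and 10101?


XOR: 01110
Count of 1s: 3

3


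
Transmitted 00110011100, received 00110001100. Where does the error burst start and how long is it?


XOR: 00000010000

Burst at position 6, length 1


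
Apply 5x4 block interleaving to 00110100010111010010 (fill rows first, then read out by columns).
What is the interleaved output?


Matrix:
  0011
  0100
  0101
  1101
  0010
Read columns: 00010011101000110110

00010011101000110110


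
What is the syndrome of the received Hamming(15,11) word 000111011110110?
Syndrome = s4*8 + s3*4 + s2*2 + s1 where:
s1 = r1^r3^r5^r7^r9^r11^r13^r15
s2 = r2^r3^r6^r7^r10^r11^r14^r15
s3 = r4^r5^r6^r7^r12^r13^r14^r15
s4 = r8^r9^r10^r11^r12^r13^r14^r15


s1=0, s2=0, s3=1, s4=0

Syndrome = 4 (error at position 4)


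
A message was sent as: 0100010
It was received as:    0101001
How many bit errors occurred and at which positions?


XOR: 0001011

3 error(s) at position(s): 3, 5, 6


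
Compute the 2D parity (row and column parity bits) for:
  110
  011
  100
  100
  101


Row parities: 00110
Column parities: 000

Row P: 00110, Col P: 000, Corner: 0


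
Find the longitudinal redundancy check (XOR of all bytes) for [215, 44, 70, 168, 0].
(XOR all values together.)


XOR chain: 215 ^ 44 ^ 70 ^ 168 ^ 0 = 21

21


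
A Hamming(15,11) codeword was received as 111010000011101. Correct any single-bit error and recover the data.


Syndrome = 0: no error detected

Data: 11000011101 (no errors)


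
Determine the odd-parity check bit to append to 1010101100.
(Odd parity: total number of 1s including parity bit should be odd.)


Number of 1s in data: 5
Parity bit: 0

0


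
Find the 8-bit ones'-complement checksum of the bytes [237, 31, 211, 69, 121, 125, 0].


Sum = 794 mod 256 = 26
Complement = 229

229


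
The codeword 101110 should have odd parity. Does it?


Number of 1s: 4

No, parity error (4 ones)


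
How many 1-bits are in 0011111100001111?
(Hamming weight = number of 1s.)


Counting 1s in 0011111100001111

10


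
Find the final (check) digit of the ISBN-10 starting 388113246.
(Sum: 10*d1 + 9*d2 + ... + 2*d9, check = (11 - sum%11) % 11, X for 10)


Weighted sum: 226
226 mod 11 = 6

Check digit: 5


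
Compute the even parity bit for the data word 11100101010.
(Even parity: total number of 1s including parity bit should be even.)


Number of 1s in data: 6
Parity bit: 0

0


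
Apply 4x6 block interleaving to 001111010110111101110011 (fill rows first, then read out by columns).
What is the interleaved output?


Matrix:
  001111
  010110
  111101
  110011
Read columns: 001101111010111011011011

001101111010111011011011


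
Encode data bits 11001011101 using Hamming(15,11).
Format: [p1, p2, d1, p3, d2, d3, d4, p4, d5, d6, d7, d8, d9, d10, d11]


Parity bits: p1=0, p2=1, p3=0, p4=1

011010011011101


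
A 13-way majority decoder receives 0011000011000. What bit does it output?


Ones: 4 out of 13
Threshold: 7

0 (4/13 voted 1)


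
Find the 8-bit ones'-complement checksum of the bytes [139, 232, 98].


Sum = 469 mod 256 = 213
Complement = 42

42


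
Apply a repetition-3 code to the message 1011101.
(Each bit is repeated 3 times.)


Each bit -> 3 copies

111000111111111000111


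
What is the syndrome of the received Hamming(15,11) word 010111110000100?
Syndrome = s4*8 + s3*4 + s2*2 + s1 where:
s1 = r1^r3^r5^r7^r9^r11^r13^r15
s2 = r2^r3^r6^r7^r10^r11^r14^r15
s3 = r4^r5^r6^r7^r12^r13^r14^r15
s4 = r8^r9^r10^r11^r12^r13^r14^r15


s1=1, s2=1, s3=1, s4=0

Syndrome = 7 (error at position 7)


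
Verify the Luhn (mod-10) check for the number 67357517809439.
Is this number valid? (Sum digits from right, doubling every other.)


Luhn sum = 75
75 mod 10 = 5

Invalid (Luhn sum mod 10 = 5)


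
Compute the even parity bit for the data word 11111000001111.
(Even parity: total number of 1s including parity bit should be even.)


Number of 1s in data: 9
Parity bit: 1

1


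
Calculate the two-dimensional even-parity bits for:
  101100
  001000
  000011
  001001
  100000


Row parities: 11001
Column parities: 001110

Row P: 11001, Col P: 001110, Corner: 1


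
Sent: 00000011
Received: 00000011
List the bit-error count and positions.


XOR: 00000000

0 errors (received matches sent)


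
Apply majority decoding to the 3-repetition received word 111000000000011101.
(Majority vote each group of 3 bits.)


Groups: 111, 000, 000, 000, 011, 101
Majority votes: 100011

100011


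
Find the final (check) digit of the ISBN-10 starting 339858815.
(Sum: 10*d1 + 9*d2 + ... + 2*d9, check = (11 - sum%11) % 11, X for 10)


Weighted sum: 300
300 mod 11 = 3

Check digit: 8


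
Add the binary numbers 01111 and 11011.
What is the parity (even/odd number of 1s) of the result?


01111 = 15
11011 = 27
Sum = 42 = 101010
1s count = 3

odd parity (3 ones in 101010)


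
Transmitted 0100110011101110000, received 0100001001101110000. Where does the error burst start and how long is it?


XOR: 0000111010000000000

Burst at position 4, length 5


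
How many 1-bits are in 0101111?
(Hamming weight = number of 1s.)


Counting 1s in 0101111

5


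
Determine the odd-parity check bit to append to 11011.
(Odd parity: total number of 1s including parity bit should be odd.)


Number of 1s in data: 4
Parity bit: 1

1


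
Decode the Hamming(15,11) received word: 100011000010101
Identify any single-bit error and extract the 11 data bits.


Syndrome = 11: error at position 11

Data: 01100000101 (corrected bit 11)


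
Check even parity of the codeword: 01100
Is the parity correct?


Number of 1s: 2

Yes, parity is correct (2 ones)


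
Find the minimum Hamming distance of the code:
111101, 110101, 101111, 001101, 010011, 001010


Comparing all pairs, minimum distance: 1
Can detect 0 errors, correct 0 errors

1


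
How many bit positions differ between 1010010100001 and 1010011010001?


XOR: 0000001110000
Count of 1s: 3

3


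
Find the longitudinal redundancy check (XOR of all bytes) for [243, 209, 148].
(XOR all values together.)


XOR chain: 243 ^ 209 ^ 148 = 182

182


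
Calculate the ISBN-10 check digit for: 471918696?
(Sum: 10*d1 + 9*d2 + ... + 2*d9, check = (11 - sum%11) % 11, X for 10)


Weighted sum: 283
283 mod 11 = 8

Check digit: 3


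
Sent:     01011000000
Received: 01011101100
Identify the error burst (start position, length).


XOR: 00000101100

Burst at position 5, length 4


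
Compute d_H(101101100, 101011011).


XOR: 000110111
Count of 1s: 5

5


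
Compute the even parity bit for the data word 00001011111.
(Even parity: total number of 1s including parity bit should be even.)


Number of 1s in data: 6
Parity bit: 0

0


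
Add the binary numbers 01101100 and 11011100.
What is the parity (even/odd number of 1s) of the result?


01101100 = 108
11011100 = 220
Sum = 328 = 101001000
1s count = 3

odd parity (3 ones in 101001000)


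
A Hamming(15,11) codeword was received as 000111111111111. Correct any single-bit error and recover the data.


Syndrome = 0: no error detected

Data: 01111111111 (no errors)


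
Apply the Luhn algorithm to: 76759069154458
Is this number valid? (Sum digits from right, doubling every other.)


Luhn sum = 70
70 mod 10 = 0

Valid (Luhn sum mod 10 = 0)


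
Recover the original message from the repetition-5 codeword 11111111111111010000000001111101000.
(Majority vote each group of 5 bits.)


Groups: 11111, 11111, 11110, 10000, 00000, 11111, 01000
Majority votes: 1110010

1110010


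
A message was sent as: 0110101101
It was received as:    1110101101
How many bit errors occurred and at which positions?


XOR: 1000000000

1 error(s) at position(s): 0


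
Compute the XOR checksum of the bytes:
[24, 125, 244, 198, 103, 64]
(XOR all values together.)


XOR chain: 24 ^ 125 ^ 244 ^ 198 ^ 103 ^ 64 = 112

112


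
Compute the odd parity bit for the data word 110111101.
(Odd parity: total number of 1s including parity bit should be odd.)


Number of 1s in data: 7
Parity bit: 0

0


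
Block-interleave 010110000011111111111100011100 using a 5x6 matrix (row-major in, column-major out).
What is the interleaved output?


Matrix:
  010110
  000011
  111111
  111100
  011100
Read columns: 001101011100111101111110001100

001101011100111101111110001100


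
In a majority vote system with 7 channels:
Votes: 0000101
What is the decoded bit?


Ones: 2 out of 7
Threshold: 4

0 (2/7 voted 1)


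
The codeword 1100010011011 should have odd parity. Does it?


Number of 1s: 7

Yes, parity is correct (7 ones)


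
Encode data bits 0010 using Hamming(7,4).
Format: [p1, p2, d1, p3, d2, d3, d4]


Parity bits: p1=0, p2=1, p3=1

0101010


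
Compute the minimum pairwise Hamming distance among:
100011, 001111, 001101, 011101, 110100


Comparing all pairs, minimum distance: 1
Can detect 0 errors, correct 0 errors

1


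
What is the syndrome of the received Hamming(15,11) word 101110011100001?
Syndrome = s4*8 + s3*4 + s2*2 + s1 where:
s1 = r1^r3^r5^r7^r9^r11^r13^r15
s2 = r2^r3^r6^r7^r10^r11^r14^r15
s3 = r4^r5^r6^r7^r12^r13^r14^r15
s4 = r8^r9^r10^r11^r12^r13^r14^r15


s1=1, s2=1, s3=1, s4=0

Syndrome = 7 (error at position 7)


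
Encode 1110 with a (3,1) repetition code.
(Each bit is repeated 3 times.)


Each bit -> 3 copies

111111111000


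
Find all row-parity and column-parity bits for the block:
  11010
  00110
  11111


Row parities: 101
Column parities: 00011

Row P: 101, Col P: 00011, Corner: 0


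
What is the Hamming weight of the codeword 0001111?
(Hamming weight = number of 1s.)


Counting 1s in 0001111

4


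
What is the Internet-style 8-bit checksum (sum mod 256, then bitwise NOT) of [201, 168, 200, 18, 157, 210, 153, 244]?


Sum = 1351 mod 256 = 71
Complement = 184

184


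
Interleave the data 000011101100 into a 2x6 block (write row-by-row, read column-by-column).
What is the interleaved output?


Matrix:
  000011
  101100
Read columns: 010001011010

010001011010


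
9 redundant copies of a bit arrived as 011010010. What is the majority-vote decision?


Ones: 4 out of 9
Threshold: 5

0 (4/9 voted 1)


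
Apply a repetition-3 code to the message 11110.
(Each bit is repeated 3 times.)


Each bit -> 3 copies

111111111111000


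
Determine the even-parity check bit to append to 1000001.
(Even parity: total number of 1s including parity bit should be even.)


Number of 1s in data: 2
Parity bit: 0

0


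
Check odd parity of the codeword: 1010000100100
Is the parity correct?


Number of 1s: 4

No, parity error (4 ones)


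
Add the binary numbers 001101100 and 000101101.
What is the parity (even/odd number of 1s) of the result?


001101100 = 108
000101101 = 45
Sum = 153 = 10011001
1s count = 4

even parity (4 ones in 10011001)


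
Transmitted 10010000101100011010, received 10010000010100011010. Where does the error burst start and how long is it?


XOR: 00000000111000000000

Burst at position 8, length 3


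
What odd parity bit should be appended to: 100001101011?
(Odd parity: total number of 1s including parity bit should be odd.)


Number of 1s in data: 6
Parity bit: 1

1


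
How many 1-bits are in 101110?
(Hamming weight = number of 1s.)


Counting 1s in 101110

4


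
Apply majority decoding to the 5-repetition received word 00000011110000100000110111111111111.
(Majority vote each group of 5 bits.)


Groups: 00000, 01111, 00001, 00000, 11011, 11111, 11111
Majority votes: 0100111

0100111


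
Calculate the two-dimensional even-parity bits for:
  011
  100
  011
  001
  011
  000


Row parities: 010100
Column parities: 110

Row P: 010100, Col P: 110, Corner: 0


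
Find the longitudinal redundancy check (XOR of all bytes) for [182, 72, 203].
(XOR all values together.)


XOR chain: 182 ^ 72 ^ 203 = 53

53


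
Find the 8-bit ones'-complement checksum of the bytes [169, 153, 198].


Sum = 520 mod 256 = 8
Complement = 247

247


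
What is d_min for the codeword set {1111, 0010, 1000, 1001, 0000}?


Comparing all pairs, minimum distance: 1
Can detect 0 errors, correct 0 errors

1


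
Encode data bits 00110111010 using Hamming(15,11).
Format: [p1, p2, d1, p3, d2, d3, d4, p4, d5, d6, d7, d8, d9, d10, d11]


Parity bits: p1=0, p2=1, p3=0, p4=0

010001100111010


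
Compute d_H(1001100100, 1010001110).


XOR: 0011101010
Count of 1s: 5

5


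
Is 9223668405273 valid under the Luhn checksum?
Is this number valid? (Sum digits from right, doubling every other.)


Luhn sum = 57
57 mod 10 = 7

Invalid (Luhn sum mod 10 = 7)


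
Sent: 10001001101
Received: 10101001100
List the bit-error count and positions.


XOR: 00100000001

2 error(s) at position(s): 2, 10


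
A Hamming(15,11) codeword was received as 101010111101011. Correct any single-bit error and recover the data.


Syndrome = 6: error at position 6

Data: 11111101011 (corrected bit 6)


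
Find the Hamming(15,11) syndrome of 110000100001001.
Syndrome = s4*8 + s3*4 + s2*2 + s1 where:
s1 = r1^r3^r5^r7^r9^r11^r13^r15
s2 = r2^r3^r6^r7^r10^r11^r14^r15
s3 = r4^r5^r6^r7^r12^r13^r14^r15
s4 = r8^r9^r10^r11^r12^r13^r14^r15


s1=1, s2=1, s3=1, s4=0

Syndrome = 7 (error at position 7)


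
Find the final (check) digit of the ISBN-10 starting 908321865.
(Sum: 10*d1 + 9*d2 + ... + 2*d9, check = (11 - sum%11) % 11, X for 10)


Weighted sum: 252
252 mod 11 = 10

Check digit: 1


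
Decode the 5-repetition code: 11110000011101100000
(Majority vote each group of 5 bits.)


Groups: 11110, 00001, 11011, 00000
Majority votes: 1010

1010


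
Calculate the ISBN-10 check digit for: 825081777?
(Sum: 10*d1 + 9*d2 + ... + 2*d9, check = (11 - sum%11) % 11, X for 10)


Weighted sum: 254
254 mod 11 = 1

Check digit: X


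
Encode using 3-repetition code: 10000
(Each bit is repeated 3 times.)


Each bit -> 3 copies

111000000000000


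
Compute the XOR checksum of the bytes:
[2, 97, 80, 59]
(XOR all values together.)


XOR chain: 2 ^ 97 ^ 80 ^ 59 = 8

8


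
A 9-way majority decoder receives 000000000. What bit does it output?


Ones: 0 out of 9
Threshold: 5

0 (0/9 voted 1)


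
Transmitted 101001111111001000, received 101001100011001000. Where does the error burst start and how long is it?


XOR: 000000011100000000

Burst at position 7, length 3


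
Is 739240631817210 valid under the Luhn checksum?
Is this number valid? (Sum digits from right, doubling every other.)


Luhn sum = 60
60 mod 10 = 0

Valid (Luhn sum mod 10 = 0)


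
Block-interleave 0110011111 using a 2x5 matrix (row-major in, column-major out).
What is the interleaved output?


Matrix:
  01100
  11111
Read columns: 0111110101

0111110101


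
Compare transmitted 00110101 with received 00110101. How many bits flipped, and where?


XOR: 00000000

0 errors (received matches sent)


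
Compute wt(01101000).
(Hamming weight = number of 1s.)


Counting 1s in 01101000

3


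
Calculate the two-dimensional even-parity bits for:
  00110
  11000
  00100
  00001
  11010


Row parities: 00111
Column parities: 00001

Row P: 00111, Col P: 00001, Corner: 1


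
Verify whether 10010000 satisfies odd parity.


Number of 1s: 2

No, parity error (2 ones)


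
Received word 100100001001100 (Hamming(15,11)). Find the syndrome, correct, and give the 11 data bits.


Syndrome = 13: error at position 13

Data: 00001001000 (corrected bit 13)


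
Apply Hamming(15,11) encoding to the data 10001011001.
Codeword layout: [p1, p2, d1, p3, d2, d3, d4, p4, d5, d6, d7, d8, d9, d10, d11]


Parity bits: p1=0, p2=1, p3=0, p4=0

011000001011001


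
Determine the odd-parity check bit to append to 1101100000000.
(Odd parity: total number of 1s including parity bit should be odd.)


Number of 1s in data: 4
Parity bit: 1

1


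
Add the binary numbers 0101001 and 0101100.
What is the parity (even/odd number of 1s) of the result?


0101001 = 41
0101100 = 44
Sum = 85 = 1010101
1s count = 4

even parity (4 ones in 1010101)


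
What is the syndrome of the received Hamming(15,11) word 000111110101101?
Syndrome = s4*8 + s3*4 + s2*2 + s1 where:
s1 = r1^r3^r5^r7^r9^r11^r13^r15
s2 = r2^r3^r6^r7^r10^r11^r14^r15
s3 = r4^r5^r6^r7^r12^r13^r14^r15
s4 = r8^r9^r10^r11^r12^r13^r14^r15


s1=0, s2=0, s3=1, s4=1

Syndrome = 12 (error at position 12)


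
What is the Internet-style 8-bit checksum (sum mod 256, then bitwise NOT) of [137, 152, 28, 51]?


Sum = 368 mod 256 = 112
Complement = 143

143


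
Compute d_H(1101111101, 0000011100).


XOR: 1101100001
Count of 1s: 5

5


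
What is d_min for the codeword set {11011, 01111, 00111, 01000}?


Comparing all pairs, minimum distance: 1
Can detect 0 errors, correct 0 errors

1


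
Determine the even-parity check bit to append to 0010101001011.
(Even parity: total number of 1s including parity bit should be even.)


Number of 1s in data: 6
Parity bit: 0

0


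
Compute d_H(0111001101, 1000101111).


XOR: 1111100010
Count of 1s: 6

6


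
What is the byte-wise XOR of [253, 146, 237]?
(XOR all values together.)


XOR chain: 253 ^ 146 ^ 237 = 130

130


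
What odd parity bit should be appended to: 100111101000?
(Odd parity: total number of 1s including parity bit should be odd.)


Number of 1s in data: 6
Parity bit: 1

1


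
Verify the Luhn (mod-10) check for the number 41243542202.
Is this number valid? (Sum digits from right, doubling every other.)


Luhn sum = 32
32 mod 10 = 2

Invalid (Luhn sum mod 10 = 2)


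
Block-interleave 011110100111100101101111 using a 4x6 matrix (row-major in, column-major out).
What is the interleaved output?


Matrix:
  011110
  100111
  100101
  101111
Read columns: 011110001001111111010111

011110001001111111010111


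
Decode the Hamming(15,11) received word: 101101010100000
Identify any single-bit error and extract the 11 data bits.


Syndrome = 2: error at position 2

Data: 10100100000 (corrected bit 2)


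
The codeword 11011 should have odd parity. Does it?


Number of 1s: 4

No, parity error (4 ones)


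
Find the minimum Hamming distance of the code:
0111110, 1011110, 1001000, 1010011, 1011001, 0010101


Comparing all pairs, minimum distance: 2
Can detect 1 errors, correct 0 errors

2


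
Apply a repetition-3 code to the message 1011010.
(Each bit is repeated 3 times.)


Each bit -> 3 copies

111000111111000111000


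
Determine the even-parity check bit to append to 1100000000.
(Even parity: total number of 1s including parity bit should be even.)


Number of 1s in data: 2
Parity bit: 0

0


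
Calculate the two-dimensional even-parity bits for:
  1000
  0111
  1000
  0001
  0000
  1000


Row parities: 111101
Column parities: 1110

Row P: 111101, Col P: 1110, Corner: 1


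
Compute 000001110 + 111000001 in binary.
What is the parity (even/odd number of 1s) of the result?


000001110 = 14
111000001 = 449
Sum = 463 = 111001111
1s count = 7

odd parity (7 ones in 111001111)


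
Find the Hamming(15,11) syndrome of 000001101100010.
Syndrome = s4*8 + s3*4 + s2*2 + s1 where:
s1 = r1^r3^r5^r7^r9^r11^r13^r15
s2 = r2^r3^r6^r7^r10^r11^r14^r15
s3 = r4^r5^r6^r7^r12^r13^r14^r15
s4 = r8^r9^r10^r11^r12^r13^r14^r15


s1=0, s2=0, s3=1, s4=1

Syndrome = 12 (error at position 12)


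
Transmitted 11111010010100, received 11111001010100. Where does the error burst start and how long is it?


XOR: 00000011000000

Burst at position 6, length 2


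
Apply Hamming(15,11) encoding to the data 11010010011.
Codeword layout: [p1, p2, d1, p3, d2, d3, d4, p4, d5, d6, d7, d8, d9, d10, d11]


Parity bits: p1=1, p2=1, p3=0, p4=1

111010110010011


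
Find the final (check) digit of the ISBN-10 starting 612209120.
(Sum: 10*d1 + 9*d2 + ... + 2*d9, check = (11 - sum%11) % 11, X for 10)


Weighted sum: 154
154 mod 11 = 0

Check digit: 0


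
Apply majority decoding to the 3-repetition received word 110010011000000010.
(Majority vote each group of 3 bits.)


Groups: 110, 010, 011, 000, 000, 010
Majority votes: 101000

101000


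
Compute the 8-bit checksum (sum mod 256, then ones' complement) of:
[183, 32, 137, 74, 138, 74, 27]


Sum = 665 mod 256 = 153
Complement = 102

102


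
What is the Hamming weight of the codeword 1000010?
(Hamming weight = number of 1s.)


Counting 1s in 1000010

2


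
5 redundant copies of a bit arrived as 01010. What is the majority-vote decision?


Ones: 2 out of 5
Threshold: 3

0 (2/5 voted 1)


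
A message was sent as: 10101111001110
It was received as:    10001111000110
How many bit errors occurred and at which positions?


XOR: 00100000001000

2 error(s) at position(s): 2, 10


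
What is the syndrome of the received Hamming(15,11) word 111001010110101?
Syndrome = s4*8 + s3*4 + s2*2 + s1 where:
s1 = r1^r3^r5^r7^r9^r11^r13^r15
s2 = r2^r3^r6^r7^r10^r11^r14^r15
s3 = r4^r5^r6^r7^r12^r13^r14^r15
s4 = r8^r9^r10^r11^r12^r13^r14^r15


s1=1, s2=0, s3=1, s4=1

Syndrome = 13 (error at position 13)


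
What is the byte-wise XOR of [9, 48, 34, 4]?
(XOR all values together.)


XOR chain: 9 ^ 48 ^ 34 ^ 4 = 31

31


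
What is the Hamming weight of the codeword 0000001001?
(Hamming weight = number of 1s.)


Counting 1s in 0000001001

2


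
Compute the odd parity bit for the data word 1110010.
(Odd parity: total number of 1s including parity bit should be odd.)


Number of 1s in data: 4
Parity bit: 1

1


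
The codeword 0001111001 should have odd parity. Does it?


Number of 1s: 5

Yes, parity is correct (5 ones)


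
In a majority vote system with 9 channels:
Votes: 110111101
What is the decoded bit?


Ones: 7 out of 9
Threshold: 5

1 (7/9 voted 1)


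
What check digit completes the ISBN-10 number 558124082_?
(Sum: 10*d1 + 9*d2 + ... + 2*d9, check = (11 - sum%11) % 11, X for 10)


Weighted sum: 226
226 mod 11 = 6

Check digit: 5


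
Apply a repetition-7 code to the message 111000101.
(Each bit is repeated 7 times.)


Each bit -> 7 copies

111111111111111111111000000000000000000000111111100000001111111


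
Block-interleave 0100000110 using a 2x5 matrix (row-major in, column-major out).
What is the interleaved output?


Matrix:
  01000
  00110
Read columns: 0010010100

0010010100


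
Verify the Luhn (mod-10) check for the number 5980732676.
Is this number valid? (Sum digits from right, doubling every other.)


Luhn sum = 46
46 mod 10 = 6

Invalid (Luhn sum mod 10 = 6)


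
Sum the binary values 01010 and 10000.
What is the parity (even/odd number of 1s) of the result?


01010 = 10
10000 = 16
Sum = 26 = 11010
1s count = 3

odd parity (3 ones in 11010)


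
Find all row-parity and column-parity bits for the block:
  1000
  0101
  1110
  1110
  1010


Row parities: 10110
Column parities: 0111

Row P: 10110, Col P: 0111, Corner: 1


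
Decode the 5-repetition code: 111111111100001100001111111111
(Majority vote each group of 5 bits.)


Groups: 11111, 11111, 00001, 10000, 11111, 11111
Majority votes: 110011

110011


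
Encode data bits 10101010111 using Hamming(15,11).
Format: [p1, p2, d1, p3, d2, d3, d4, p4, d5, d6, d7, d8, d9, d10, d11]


Parity bits: p1=1, p2=1, p3=0, p4=1

111001011010111


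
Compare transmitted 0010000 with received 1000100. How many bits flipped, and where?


XOR: 1010100

3 error(s) at position(s): 0, 2, 4


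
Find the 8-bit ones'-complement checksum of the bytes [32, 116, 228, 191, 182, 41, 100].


Sum = 890 mod 256 = 122
Complement = 133

133


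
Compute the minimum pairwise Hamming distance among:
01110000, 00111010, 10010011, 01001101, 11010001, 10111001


Comparing all pairs, minimum distance: 2
Can detect 1 errors, correct 0 errors

2


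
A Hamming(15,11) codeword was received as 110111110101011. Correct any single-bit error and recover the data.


Syndrome = 12: error at position 12

Data: 01110100011 (corrected bit 12)


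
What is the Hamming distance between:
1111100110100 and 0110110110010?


XOR: 1001010000110
Count of 1s: 5

5


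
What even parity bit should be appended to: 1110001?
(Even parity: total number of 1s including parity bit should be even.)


Number of 1s in data: 4
Parity bit: 0

0


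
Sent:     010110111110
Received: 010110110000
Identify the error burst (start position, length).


XOR: 000000001110

Burst at position 8, length 3


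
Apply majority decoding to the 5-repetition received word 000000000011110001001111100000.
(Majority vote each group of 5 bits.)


Groups: 00000, 00000, 11110, 00100, 11111, 00000
Majority votes: 001010

001010


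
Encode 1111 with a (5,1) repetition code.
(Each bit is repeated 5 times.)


Each bit -> 5 copies

11111111111111111111


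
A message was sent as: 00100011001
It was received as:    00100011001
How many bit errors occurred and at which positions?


XOR: 00000000000

0 errors (received matches sent)


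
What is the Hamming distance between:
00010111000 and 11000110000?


XOR: 11010001000
Count of 1s: 4

4


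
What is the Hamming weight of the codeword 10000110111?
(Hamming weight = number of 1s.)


Counting 1s in 10000110111

6


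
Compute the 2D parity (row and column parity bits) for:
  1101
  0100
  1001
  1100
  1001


Row parities: 11000
Column parities: 0101

Row P: 11000, Col P: 0101, Corner: 0


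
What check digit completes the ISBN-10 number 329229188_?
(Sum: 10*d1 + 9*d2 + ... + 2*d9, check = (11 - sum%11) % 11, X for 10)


Weighted sum: 235
235 mod 11 = 4

Check digit: 7


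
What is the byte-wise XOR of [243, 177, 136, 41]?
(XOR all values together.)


XOR chain: 243 ^ 177 ^ 136 ^ 41 = 227

227


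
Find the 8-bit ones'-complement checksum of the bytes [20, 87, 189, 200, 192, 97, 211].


Sum = 996 mod 256 = 228
Complement = 27

27


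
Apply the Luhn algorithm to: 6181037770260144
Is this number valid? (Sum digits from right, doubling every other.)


Luhn sum = 55
55 mod 10 = 5

Invalid (Luhn sum mod 10 = 5)


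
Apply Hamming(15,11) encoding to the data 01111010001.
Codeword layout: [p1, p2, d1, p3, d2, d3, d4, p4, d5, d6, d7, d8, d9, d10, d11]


Parity bits: p1=1, p2=0, p3=0, p4=1

100011111010001


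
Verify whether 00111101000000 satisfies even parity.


Number of 1s: 5

No, parity error (5 ones)


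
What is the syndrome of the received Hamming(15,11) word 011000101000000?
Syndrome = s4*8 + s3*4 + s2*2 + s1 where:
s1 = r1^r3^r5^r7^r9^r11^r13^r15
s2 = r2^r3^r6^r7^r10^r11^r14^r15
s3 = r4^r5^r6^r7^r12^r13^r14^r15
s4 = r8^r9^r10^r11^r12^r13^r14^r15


s1=1, s2=1, s3=1, s4=1

Syndrome = 15 (error at position 15)


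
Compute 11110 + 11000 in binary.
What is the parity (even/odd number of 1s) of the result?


11110 = 30
11000 = 24
Sum = 54 = 110110
1s count = 4

even parity (4 ones in 110110)


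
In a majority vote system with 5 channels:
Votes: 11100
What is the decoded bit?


Ones: 3 out of 5
Threshold: 3

1 (3/5 voted 1)


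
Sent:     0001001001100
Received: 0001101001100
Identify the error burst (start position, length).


XOR: 0000100000000

Burst at position 4, length 1


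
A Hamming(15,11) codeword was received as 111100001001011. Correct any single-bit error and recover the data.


Syndrome = 0: no error detected

Data: 10001001011 (no errors)


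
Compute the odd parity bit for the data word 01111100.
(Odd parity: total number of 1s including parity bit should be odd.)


Number of 1s in data: 5
Parity bit: 0

0


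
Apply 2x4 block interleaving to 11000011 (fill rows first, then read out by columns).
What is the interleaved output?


Matrix:
  1100
  0011
Read columns: 10100101

10100101


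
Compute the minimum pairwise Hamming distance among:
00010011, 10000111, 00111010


Comparing all pairs, minimum distance: 3
Can detect 2 errors, correct 1 errors

3


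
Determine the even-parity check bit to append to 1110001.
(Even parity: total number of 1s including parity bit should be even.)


Number of 1s in data: 4
Parity bit: 0

0


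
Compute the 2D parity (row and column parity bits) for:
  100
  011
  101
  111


Row parities: 1001
Column parities: 101

Row P: 1001, Col P: 101, Corner: 0


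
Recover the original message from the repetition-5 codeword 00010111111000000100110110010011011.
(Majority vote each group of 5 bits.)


Groups: 00010, 11111, 10000, 00100, 11011, 00100, 11011
Majority votes: 0100101

0100101


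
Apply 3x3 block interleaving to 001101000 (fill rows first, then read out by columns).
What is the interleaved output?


Matrix:
  001
  101
  000
Read columns: 010000110

010000110


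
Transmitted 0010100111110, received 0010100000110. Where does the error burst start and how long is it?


XOR: 0000000111000

Burst at position 7, length 3


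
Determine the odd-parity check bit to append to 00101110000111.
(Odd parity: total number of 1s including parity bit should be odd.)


Number of 1s in data: 7
Parity bit: 0

0


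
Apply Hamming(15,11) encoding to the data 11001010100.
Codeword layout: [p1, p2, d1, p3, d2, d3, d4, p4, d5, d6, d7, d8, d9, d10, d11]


Parity bits: p1=1, p2=0, p3=0, p4=1

101010011010100


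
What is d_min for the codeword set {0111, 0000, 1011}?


Comparing all pairs, minimum distance: 2
Can detect 1 errors, correct 0 errors

2


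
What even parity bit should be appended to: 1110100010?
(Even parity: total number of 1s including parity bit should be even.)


Number of 1s in data: 5
Parity bit: 1

1


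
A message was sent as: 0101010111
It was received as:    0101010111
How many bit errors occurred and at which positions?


XOR: 0000000000

0 errors (received matches sent)


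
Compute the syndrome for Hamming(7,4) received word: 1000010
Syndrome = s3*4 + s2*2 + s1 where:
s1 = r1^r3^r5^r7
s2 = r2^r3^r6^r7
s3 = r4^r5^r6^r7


s1=1, s2=1, s3=1

Syndrome = 7 (error at position 7)


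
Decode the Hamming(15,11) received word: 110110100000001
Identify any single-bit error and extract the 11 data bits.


Syndrome = 10: error at position 10

Data: 01010100001 (corrected bit 10)


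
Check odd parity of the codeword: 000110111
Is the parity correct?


Number of 1s: 5

Yes, parity is correct (5 ones)


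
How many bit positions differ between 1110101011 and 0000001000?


XOR: 1110100011
Count of 1s: 6

6


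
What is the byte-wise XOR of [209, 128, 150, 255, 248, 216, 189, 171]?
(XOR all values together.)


XOR chain: 209 ^ 128 ^ 150 ^ 255 ^ 248 ^ 216 ^ 189 ^ 171 = 14

14


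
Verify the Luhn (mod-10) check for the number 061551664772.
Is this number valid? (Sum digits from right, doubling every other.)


Luhn sum = 46
46 mod 10 = 6

Invalid (Luhn sum mod 10 = 6)


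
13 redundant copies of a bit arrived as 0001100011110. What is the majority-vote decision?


Ones: 6 out of 13
Threshold: 7

0 (6/13 voted 1)


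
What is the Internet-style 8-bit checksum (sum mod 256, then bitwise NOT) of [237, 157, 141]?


Sum = 535 mod 256 = 23
Complement = 232

232


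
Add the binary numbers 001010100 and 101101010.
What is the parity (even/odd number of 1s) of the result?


001010100 = 84
101101010 = 362
Sum = 446 = 110111110
1s count = 7

odd parity (7 ones in 110111110)


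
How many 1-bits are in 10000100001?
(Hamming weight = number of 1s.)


Counting 1s in 10000100001

3


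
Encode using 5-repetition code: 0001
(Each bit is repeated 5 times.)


Each bit -> 5 copies

00000000000000011111


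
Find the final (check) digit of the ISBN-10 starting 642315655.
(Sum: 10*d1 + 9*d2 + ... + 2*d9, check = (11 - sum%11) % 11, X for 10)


Weighted sum: 213
213 mod 11 = 4

Check digit: 7


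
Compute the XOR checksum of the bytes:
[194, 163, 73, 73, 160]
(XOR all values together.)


XOR chain: 194 ^ 163 ^ 73 ^ 73 ^ 160 = 193

193


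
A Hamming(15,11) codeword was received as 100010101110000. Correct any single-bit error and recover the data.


Syndrome = 11: error at position 11

Data: 01011100000 (corrected bit 11)


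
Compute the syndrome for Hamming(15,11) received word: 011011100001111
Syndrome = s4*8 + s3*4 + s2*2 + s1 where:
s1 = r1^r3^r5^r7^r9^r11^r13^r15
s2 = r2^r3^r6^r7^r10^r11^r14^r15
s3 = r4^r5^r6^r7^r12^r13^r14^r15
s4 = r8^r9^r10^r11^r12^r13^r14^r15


s1=1, s2=0, s3=1, s4=0

Syndrome = 5 (error at position 5)


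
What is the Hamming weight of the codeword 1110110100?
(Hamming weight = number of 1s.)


Counting 1s in 1110110100

6


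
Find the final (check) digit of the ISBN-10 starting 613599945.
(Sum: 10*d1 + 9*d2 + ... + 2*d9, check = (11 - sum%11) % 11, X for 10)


Weighted sum: 285
285 mod 11 = 10

Check digit: 1


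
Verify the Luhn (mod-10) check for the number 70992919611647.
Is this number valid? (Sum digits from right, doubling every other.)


Luhn sum = 74
74 mod 10 = 4

Invalid (Luhn sum mod 10 = 4)


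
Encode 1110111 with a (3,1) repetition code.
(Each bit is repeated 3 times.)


Each bit -> 3 copies

111111111000111111111


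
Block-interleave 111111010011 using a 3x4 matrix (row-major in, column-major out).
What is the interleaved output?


Matrix:
  1111
  1101
  0011
Read columns: 110110101111

110110101111


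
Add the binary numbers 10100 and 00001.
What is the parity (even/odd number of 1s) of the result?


10100 = 20
00001 = 1
Sum = 21 = 10101
1s count = 3

odd parity (3 ones in 10101)


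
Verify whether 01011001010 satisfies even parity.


Number of 1s: 5

No, parity error (5 ones)


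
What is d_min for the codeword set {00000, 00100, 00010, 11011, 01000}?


Comparing all pairs, minimum distance: 1
Can detect 0 errors, correct 0 errors

1


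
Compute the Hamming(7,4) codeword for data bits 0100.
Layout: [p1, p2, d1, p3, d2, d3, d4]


Parity bits: p1=1, p2=0, p3=1

1001100


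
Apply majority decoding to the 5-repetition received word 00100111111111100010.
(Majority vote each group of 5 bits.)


Groups: 00100, 11111, 11111, 00010
Majority votes: 0110

0110


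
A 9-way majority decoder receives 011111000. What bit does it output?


Ones: 5 out of 9
Threshold: 5

1 (5/9 voted 1)


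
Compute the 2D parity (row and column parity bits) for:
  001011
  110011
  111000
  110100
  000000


Row parities: 10110
Column parities: 110100

Row P: 10110, Col P: 110100, Corner: 1


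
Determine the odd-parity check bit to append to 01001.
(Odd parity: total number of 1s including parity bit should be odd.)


Number of 1s in data: 2
Parity bit: 1

1


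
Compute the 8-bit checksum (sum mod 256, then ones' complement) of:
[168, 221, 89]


Sum = 478 mod 256 = 222
Complement = 33

33


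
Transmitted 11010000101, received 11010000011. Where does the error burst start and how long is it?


XOR: 00000000110

Burst at position 8, length 2


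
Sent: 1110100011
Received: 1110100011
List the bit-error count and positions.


XOR: 0000000000

0 errors (received matches sent)


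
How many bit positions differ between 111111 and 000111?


XOR: 111000
Count of 1s: 3

3


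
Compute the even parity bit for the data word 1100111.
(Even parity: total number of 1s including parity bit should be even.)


Number of 1s in data: 5
Parity bit: 1

1


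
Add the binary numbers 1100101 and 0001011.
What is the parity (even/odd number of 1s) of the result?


1100101 = 101
0001011 = 11
Sum = 112 = 1110000
1s count = 3

odd parity (3 ones in 1110000)


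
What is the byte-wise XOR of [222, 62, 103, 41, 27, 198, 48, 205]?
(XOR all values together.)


XOR chain: 222 ^ 62 ^ 103 ^ 41 ^ 27 ^ 198 ^ 48 ^ 205 = 142

142
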